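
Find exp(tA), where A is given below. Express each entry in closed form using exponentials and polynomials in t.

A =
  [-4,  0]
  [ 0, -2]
e^{tA} =
  [exp(-4*t), 0]
  [0, exp(-2*t)]

Strategy: write A = P · J · P⁻¹ where J is a Jordan canonical form, so e^{tA} = P · e^{tJ} · P⁻¹, and e^{tJ} can be computed block-by-block.

A has Jordan form
J =
  [-4,  0]
  [ 0, -2]
(up to reordering of blocks).

Per-block formulas:
  For a 1×1 block at λ = -4: exp(t · [-4]) = [e^(-4t)].
  For a 1×1 block at λ = -2: exp(t · [-2]) = [e^(-2t)].

After assembling e^{tJ} and conjugating by P, we get:

e^{tA} =
  [exp(-4*t), 0]
  [0, exp(-2*t)]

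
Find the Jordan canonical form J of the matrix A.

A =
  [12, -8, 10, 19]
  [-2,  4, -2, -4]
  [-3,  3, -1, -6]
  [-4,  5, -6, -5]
J_2(2) ⊕ J_2(3)

The characteristic polynomial is
  det(x·I − A) = x^4 - 10*x^3 + 37*x^2 - 60*x + 36 = (x - 3)^2*(x - 2)^2

Eigenvalues and multiplicities (the geometric multiplicity of λ is n − rank(A − λI), which equals the number of Jordan blocks for λ):
  λ = 2: algebraic multiplicity = 2, geometric multiplicity = 1
  λ = 3: algebraic multiplicity = 2, geometric multiplicity = 1

Determining the block sizes for each eigenvalue:
  λ = 2: one block (gm = 1), so the single block has size am = 2 → block sizes [2]
  λ = 3: one block (gm = 1), so the single block has size am = 2 → block sizes [2]

Assembling the blocks gives a Jordan form
J =
  [2, 1, 0, 0]
  [0, 2, 0, 0]
  [0, 0, 3, 1]
  [0, 0, 0, 3]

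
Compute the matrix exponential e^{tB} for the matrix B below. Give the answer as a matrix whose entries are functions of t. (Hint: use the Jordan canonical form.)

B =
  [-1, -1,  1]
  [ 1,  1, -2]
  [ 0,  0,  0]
e^{tB} =
  [1 - t, -t, t^2/2 + t]
  [t, t + 1, -t^2/2 - 2*t]
  [0, 0, 1]

Strategy: write B = P · J · P⁻¹ where J is a Jordan canonical form, so e^{tB} = P · e^{tJ} · P⁻¹, and e^{tJ} can be computed block-by-block.

B has Jordan form
J =
  [0, 1, 0]
  [0, 0, 1]
  [0, 0, 0]
(up to reordering of blocks).

Per-block formulas:
  For a 3×3 Jordan block J_3(0): exp(t · J_3(0)) = e^(0t)·(I + t·N + (t^2/2)·N^2), where N is the 3×3 nilpotent shift.

After assembling e^{tJ} and conjugating by P, we get:

e^{tB} =
  [1 - t, -t, t^2/2 + t]
  [t, t + 1, -t^2/2 - 2*t]
  [0, 0, 1]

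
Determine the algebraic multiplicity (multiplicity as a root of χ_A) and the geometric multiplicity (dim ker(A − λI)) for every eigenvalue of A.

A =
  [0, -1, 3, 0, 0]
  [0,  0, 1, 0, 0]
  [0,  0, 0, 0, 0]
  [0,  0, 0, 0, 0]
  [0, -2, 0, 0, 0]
λ = 0: alg = 5, geom = 3

Step 1 — factor the characteristic polynomial to read off the algebraic multiplicities:
  χ_A(x) = x^5

Step 2 — compute geometric multiplicities via the rank-nullity identity g(λ) = n − rank(A − λI):
  rank(A − (0)·I) = 2, so dim ker(A − (0)·I) = n − 2 = 3

Summary:
  λ = 0: algebraic multiplicity = 5, geometric multiplicity = 3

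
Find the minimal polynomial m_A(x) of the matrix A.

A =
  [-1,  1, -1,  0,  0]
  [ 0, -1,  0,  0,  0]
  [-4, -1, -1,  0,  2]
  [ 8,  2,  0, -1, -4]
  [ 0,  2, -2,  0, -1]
x^3 + 3*x^2 + 3*x + 1

The characteristic polynomial is χ_A(x) = (x + 1)^5, so the eigenvalues are known. The minimal polynomial is
  m_A(x) = Π_λ (x − λ)^{k_λ}
where k_λ is the size of the *largest* Jordan block for λ (equivalently, the smallest k with (A − λI)^k v = 0 for every generalised eigenvector v of λ).

  λ = -1: largest Jordan block has size 3, contributing (x + 1)^3

So m_A(x) = (x + 1)^3 = x^3 + 3*x^2 + 3*x + 1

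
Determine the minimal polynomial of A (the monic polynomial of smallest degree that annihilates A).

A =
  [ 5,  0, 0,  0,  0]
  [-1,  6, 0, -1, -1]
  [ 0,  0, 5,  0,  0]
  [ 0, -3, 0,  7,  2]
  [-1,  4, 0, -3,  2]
x^3 - 15*x^2 + 75*x - 125

The characteristic polynomial is χ_A(x) = (x - 5)^5, so the eigenvalues are known. The minimal polynomial is
  m_A(x) = Π_λ (x − λ)^{k_λ}
where k_λ is the size of the *largest* Jordan block for λ (equivalently, the smallest k with (A − λI)^k v = 0 for every generalised eigenvector v of λ).

  λ = 5: largest Jordan block has size 3, contributing (x − 5)^3

So m_A(x) = (x - 5)^3 = x^3 - 15*x^2 + 75*x - 125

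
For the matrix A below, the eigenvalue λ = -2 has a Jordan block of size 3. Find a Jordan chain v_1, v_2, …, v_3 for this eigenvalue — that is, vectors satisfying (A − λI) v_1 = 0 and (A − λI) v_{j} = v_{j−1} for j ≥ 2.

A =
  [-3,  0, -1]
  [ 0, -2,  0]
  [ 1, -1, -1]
A Jordan chain for λ = -2 of length 3:
v_1 = (1, 0, -1)ᵀ
v_2 = (0, 0, -1)ᵀ
v_3 = (0, 1, 0)ᵀ

Let N = A − (-2)·I. We want v_3 with N^3 v_3 = 0 but N^2 v_3 ≠ 0; then v_{j-1} := N · v_j for j = 3, …, 2.

Pick v_3 = (0, 1, 0)ᵀ.
Then v_2 = N · v_3 = (0, 0, -1)ᵀ.
Then v_1 = N · v_2 = (1, 0, -1)ᵀ.

Sanity check: (A − (-2)·I) v_1 = (0, 0, 0)ᵀ = 0. ✓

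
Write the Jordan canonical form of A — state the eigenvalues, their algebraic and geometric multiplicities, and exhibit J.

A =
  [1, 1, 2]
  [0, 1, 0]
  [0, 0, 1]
J_2(1) ⊕ J_1(1)

The characteristic polynomial is
  det(x·I − A) = x^3 - 3*x^2 + 3*x - 1 = (x - 1)^3

Eigenvalues and multiplicities (the geometric multiplicity of λ is n − rank(A − λI), which equals the number of Jordan blocks for λ):
  λ = 1: algebraic multiplicity = 3, geometric multiplicity = 2

Determining the block sizes for each eigenvalue:
  λ = 1: 2 blocks summing to 3 forces exactly one block of size 2 and the rest size 1 → block sizes [2, 1]

Assembling the blocks gives a Jordan form
J =
  [1, 1, 0]
  [0, 1, 0]
  [0, 0, 1]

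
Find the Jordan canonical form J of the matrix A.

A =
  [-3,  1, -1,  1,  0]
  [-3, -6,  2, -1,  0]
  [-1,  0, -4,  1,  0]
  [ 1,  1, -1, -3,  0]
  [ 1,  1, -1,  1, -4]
J_2(-4) ⊕ J_2(-4) ⊕ J_1(-4)

The characteristic polynomial is
  det(x·I − A) = x^5 + 20*x^4 + 160*x^3 + 640*x^2 + 1280*x + 1024 = (x + 4)^5

Eigenvalues and multiplicities (the geometric multiplicity of λ is n − rank(A − λI), which equals the number of Jordan blocks for λ):
  λ = -4: algebraic multiplicity = 5, geometric multiplicity = 3

Determining the block sizes for each eigenvalue:
  λ = -4: with am = 5 and gm = 3, the partition is not yet determined (e.g. several partitions of 5 into 3 parts exist). Let N = A − (-4)·I. Computing rank(N^1) = 2, rank(N^2) = 0; the number of blocks of size ≥ j is rank(N^{j−1}) − rank(N^j), giving [3, 2]. So we have 2 block(s) of size 2, 1 block(s) of size 1 → block sizes [2, 2, 1]

Assembling the blocks gives a Jordan form
J =
  [-4,  1,  0,  0,  0]
  [ 0, -4,  0,  0,  0]
  [ 0,  0, -4,  1,  0]
  [ 0,  0,  0, -4,  0]
  [ 0,  0,  0,  0, -4]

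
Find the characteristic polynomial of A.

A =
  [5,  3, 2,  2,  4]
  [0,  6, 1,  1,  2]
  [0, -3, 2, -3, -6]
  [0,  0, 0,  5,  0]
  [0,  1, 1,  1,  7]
x^5 - 25*x^4 + 250*x^3 - 1250*x^2 + 3125*x - 3125

Expanding det(x·I − A) (e.g. by cofactor expansion or by noting that A is similar to its Jordan form J, which has the same characteristic polynomial as A) gives
  χ_A(x) = x^5 - 25*x^4 + 250*x^3 - 1250*x^2 + 3125*x - 3125
which factors as (x - 5)^5. The eigenvalues (with algebraic multiplicities) are λ = 5 with multiplicity 5.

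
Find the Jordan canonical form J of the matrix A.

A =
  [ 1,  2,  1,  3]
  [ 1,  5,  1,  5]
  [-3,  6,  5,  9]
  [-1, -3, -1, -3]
J_3(2) ⊕ J_1(2)

The characteristic polynomial is
  det(x·I − A) = x^4 - 8*x^3 + 24*x^2 - 32*x + 16 = (x - 2)^4

Eigenvalues and multiplicities (the geometric multiplicity of λ is n − rank(A − λI), which equals the number of Jordan blocks for λ):
  λ = 2: algebraic multiplicity = 4, geometric multiplicity = 2

Determining the block sizes for each eigenvalue:
  λ = 2: with am = 4 and gm = 2, the partition is not yet determined (e.g. several partitions of 4 into 2 parts exist). Let N = A − (2)·I. Computing rank(N^1) = 2, rank(N^2) = 1, rank(N^3) = 0; the number of blocks of size ≥ j is rank(N^{j−1}) − rank(N^j), giving [2, 1, 1]. So we have 1 block(s) of size 3, 1 block(s) of size 1 → block sizes [3, 1]

Assembling the blocks gives a Jordan form
J =
  [2, 1, 0, 0]
  [0, 2, 1, 0]
  [0, 0, 2, 0]
  [0, 0, 0, 2]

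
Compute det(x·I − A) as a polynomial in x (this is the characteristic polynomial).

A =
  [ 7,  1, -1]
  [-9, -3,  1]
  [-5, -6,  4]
x^3 - 8*x^2 + 5*x + 50

Expanding det(x·I − A) (e.g. by cofactor expansion or by noting that A is similar to its Jordan form J, which has the same characteristic polynomial as A) gives
  χ_A(x) = x^3 - 8*x^2 + 5*x + 50
which factors as (x - 5)^2*(x + 2). The eigenvalues (with algebraic multiplicities) are λ = -2 with multiplicity 1, λ = 5 with multiplicity 2.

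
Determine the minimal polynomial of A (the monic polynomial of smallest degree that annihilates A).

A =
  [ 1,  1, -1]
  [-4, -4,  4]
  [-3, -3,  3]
x^2

The characteristic polynomial is χ_A(x) = x^3, so the eigenvalues are known. The minimal polynomial is
  m_A(x) = Π_λ (x − λ)^{k_λ}
where k_λ is the size of the *largest* Jordan block for λ (equivalently, the smallest k with (A − λI)^k v = 0 for every generalised eigenvector v of λ).

  λ = 0: largest Jordan block has size 2, contributing (x − 0)^2

So m_A(x) = x^2 = x^2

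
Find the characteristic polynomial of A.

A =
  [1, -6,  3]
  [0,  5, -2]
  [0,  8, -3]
x^3 - 3*x^2 + 3*x - 1

Expanding det(x·I − A) (e.g. by cofactor expansion or by noting that A is similar to its Jordan form J, which has the same characteristic polynomial as A) gives
  χ_A(x) = x^3 - 3*x^2 + 3*x - 1
which factors as (x - 1)^3. The eigenvalues (with algebraic multiplicities) are λ = 1 with multiplicity 3.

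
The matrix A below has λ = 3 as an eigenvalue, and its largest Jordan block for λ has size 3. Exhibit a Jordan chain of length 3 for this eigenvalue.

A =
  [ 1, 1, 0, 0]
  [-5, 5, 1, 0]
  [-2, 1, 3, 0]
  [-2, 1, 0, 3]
A Jordan chain for λ = 3 of length 3:
v_1 = (-1, -2, -1, -1)ᵀ
v_2 = (-2, -5, -2, -2)ᵀ
v_3 = (1, 0, 0, 0)ᵀ

Let N = A − (3)·I. We want v_3 with N^3 v_3 = 0 but N^2 v_3 ≠ 0; then v_{j-1} := N · v_j for j = 3, …, 2.

Pick v_3 = (1, 0, 0, 0)ᵀ.
Then v_2 = N · v_3 = (-2, -5, -2, -2)ᵀ.
Then v_1 = N · v_2 = (-1, -2, -1, -1)ᵀ.

Sanity check: (A − (3)·I) v_1 = (0, 0, 0, 0)ᵀ = 0. ✓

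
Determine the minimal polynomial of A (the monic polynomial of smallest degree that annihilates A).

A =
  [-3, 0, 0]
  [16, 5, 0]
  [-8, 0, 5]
x^2 - 2*x - 15

The characteristic polynomial is χ_A(x) = (x - 5)^2*(x + 3), so the eigenvalues are known. The minimal polynomial is
  m_A(x) = Π_λ (x − λ)^{k_λ}
where k_λ is the size of the *largest* Jordan block for λ (equivalently, the smallest k with (A − λI)^k v = 0 for every generalised eigenvector v of λ).

  λ = -3: largest Jordan block has size 1, contributing (x + 3)
  λ = 5: largest Jordan block has size 1, contributing (x − 5)

So m_A(x) = (x - 5)*(x + 3) = x^2 - 2*x - 15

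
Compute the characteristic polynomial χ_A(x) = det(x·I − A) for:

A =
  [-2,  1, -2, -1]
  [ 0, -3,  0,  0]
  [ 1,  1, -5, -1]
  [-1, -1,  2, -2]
x^4 + 12*x^3 + 54*x^2 + 108*x + 81

Expanding det(x·I − A) (e.g. by cofactor expansion or by noting that A is similar to its Jordan form J, which has the same characteristic polynomial as A) gives
  χ_A(x) = x^4 + 12*x^3 + 54*x^2 + 108*x + 81
which factors as (x + 3)^4. The eigenvalues (with algebraic multiplicities) are λ = -3 with multiplicity 4.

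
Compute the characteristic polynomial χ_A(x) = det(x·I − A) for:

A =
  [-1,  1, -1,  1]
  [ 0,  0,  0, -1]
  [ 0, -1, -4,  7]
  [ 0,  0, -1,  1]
x^4 + 4*x^3 + 6*x^2 + 4*x + 1

Expanding det(x·I − A) (e.g. by cofactor expansion or by noting that A is similar to its Jordan form J, which has the same characteristic polynomial as A) gives
  χ_A(x) = x^4 + 4*x^3 + 6*x^2 + 4*x + 1
which factors as (x + 1)^4. The eigenvalues (with algebraic multiplicities) are λ = -1 with multiplicity 4.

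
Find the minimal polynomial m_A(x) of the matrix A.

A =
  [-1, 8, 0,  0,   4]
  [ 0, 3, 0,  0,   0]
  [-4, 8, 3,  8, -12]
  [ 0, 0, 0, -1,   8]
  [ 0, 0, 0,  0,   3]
x^2 - 2*x - 3

The characteristic polynomial is χ_A(x) = (x - 3)^3*(x + 1)^2, so the eigenvalues are known. The minimal polynomial is
  m_A(x) = Π_λ (x − λ)^{k_λ}
where k_λ is the size of the *largest* Jordan block for λ (equivalently, the smallest k with (A − λI)^k v = 0 for every generalised eigenvector v of λ).

  λ = -1: largest Jordan block has size 1, contributing (x + 1)
  λ = 3: largest Jordan block has size 1, contributing (x − 3)

So m_A(x) = (x - 3)*(x + 1) = x^2 - 2*x - 3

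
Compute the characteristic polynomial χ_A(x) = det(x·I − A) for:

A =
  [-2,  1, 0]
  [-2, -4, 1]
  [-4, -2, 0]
x^3 + 6*x^2 + 12*x + 8

Expanding det(x·I − A) (e.g. by cofactor expansion or by noting that A is similar to its Jordan form J, which has the same characteristic polynomial as A) gives
  χ_A(x) = x^3 + 6*x^2 + 12*x + 8
which factors as (x + 2)^3. The eigenvalues (with algebraic multiplicities) are λ = -2 with multiplicity 3.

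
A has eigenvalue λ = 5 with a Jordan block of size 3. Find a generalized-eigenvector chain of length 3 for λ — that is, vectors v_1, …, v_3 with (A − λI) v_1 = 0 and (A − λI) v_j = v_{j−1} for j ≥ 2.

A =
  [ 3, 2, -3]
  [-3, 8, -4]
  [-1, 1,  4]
A Jordan chain for λ = 5 of length 3:
v_1 = (1, 1, 0)ᵀ
v_2 = (-2, -3, -1)ᵀ
v_3 = (1, 0, 0)ᵀ

Let N = A − (5)·I. We want v_3 with N^3 v_3 = 0 but N^2 v_3 ≠ 0; then v_{j-1} := N · v_j for j = 3, …, 2.

Pick v_3 = (1, 0, 0)ᵀ.
Then v_2 = N · v_3 = (-2, -3, -1)ᵀ.
Then v_1 = N · v_2 = (1, 1, 0)ᵀ.

Sanity check: (A − (5)·I) v_1 = (0, 0, 0)ᵀ = 0. ✓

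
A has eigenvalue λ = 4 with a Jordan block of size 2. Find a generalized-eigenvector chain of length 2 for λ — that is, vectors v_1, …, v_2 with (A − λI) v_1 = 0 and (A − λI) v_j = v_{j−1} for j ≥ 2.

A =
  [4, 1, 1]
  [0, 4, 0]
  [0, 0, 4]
A Jordan chain for λ = 4 of length 2:
v_1 = (1, 0, 0)ᵀ
v_2 = (0, 1, 0)ᵀ

Let N = A − (4)·I. We want v_2 with N^2 v_2 = 0 but N^1 v_2 ≠ 0; then v_{j-1} := N · v_j for j = 2, …, 2.

Pick v_2 = (0, 1, 0)ᵀ.
Then v_1 = N · v_2 = (1, 0, 0)ᵀ.

Sanity check: (A − (4)·I) v_1 = (0, 0, 0)ᵀ = 0. ✓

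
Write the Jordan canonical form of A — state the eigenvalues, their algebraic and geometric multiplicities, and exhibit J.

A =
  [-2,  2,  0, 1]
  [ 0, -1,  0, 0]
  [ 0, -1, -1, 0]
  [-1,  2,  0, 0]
J_2(-1) ⊕ J_2(-1)

The characteristic polynomial is
  det(x·I − A) = x^4 + 4*x^3 + 6*x^2 + 4*x + 1 = (x + 1)^4

Eigenvalues and multiplicities (the geometric multiplicity of λ is n − rank(A − λI), which equals the number of Jordan blocks for λ):
  λ = -1: algebraic multiplicity = 4, geometric multiplicity = 2

Determining the block sizes for each eigenvalue:
  λ = -1: with am = 4 and gm = 2, the partition is not yet determined (e.g. several partitions of 4 into 2 parts exist). Let N = A − (-1)·I. Computing rank(N^1) = 2, rank(N^2) = 0; the number of blocks of size ≥ j is rank(N^{j−1}) − rank(N^j), giving [2, 2]. So we have 2 block(s) of size 2 → block sizes [2, 2]

Assembling the blocks gives a Jordan form
J =
  [-1,  1,  0,  0]
  [ 0, -1,  0,  0]
  [ 0,  0, -1,  1]
  [ 0,  0,  0, -1]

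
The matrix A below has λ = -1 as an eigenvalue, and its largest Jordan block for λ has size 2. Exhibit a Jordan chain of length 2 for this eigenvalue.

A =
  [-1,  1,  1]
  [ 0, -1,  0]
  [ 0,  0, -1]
A Jordan chain for λ = -1 of length 2:
v_1 = (1, 0, 0)ᵀ
v_2 = (0, 1, 0)ᵀ

Let N = A − (-1)·I. We want v_2 with N^2 v_2 = 0 but N^1 v_2 ≠ 0; then v_{j-1} := N · v_j for j = 2, …, 2.

Pick v_2 = (0, 1, 0)ᵀ.
Then v_1 = N · v_2 = (1, 0, 0)ᵀ.

Sanity check: (A − (-1)·I) v_1 = (0, 0, 0)ᵀ = 0. ✓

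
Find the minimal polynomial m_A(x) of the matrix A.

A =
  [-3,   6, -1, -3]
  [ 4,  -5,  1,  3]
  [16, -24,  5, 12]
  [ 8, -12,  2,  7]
x^2 - 2*x + 1

The characteristic polynomial is χ_A(x) = (x - 1)^4, so the eigenvalues are known. The minimal polynomial is
  m_A(x) = Π_λ (x − λ)^{k_λ}
where k_λ is the size of the *largest* Jordan block for λ (equivalently, the smallest k with (A − λI)^k v = 0 for every generalised eigenvector v of λ).

  λ = 1: largest Jordan block has size 2, contributing (x − 1)^2

So m_A(x) = (x - 1)^2 = x^2 - 2*x + 1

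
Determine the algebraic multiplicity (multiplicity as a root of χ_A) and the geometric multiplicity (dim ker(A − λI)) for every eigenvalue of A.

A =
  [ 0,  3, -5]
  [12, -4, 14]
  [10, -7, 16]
λ = 4: alg = 3, geom = 1

Step 1 — factor the characteristic polynomial to read off the algebraic multiplicities:
  χ_A(x) = (x - 4)^3

Step 2 — compute geometric multiplicities via the rank-nullity identity g(λ) = n − rank(A − λI):
  rank(A − (4)·I) = 2, so dim ker(A − (4)·I) = n − 2 = 1

Summary:
  λ = 4: algebraic multiplicity = 3, geometric multiplicity = 1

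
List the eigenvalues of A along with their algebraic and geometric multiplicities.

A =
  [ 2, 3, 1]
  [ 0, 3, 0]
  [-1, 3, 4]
λ = 3: alg = 3, geom = 2

Step 1 — factor the characteristic polynomial to read off the algebraic multiplicities:
  χ_A(x) = (x - 3)^3

Step 2 — compute geometric multiplicities via the rank-nullity identity g(λ) = n − rank(A − λI):
  rank(A − (3)·I) = 1, so dim ker(A − (3)·I) = n − 1 = 2

Summary:
  λ = 3: algebraic multiplicity = 3, geometric multiplicity = 2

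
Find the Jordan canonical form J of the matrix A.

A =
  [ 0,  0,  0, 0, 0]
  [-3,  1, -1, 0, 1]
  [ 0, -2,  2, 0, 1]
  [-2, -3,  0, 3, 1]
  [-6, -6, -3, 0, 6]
J_1(0) ⊕ J_2(3) ⊕ J_2(3)

The characteristic polynomial is
  det(x·I − A) = x^5 - 12*x^4 + 54*x^3 - 108*x^2 + 81*x = x*(x - 3)^4

Eigenvalues and multiplicities (the geometric multiplicity of λ is n − rank(A − λI), which equals the number of Jordan blocks for λ):
  λ = 0: algebraic multiplicity = 1, geometric multiplicity = 1
  λ = 3: algebraic multiplicity = 4, geometric multiplicity = 2

Determining the block sizes for each eigenvalue:
  λ = 0: one block (gm = 1), so the single block has size am = 1 → block sizes [1]
  λ = 3: with am = 4 and gm = 2, the partition is not yet determined (e.g. several partitions of 4 into 2 parts exist). Let N = A − (3)·I. Computing rank(N^1) = 3, rank(N^2) = 1; the number of blocks of size ≥ j is rank(N^{j−1}) − rank(N^j), giving [2, 2]. So we have 2 block(s) of size 2 → block sizes [2, 2]

Assembling the blocks gives a Jordan form
J =
  [0, 0, 0, 0, 0]
  [0, 3, 1, 0, 0]
  [0, 0, 3, 0, 0]
  [0, 0, 0, 3, 1]
  [0, 0, 0, 0, 3]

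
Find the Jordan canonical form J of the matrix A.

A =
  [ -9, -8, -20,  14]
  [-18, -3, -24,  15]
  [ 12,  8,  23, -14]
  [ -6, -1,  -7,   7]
J_1(3) ⊕ J_1(3) ⊕ J_2(6)

The characteristic polynomial is
  det(x·I − A) = x^4 - 18*x^3 + 117*x^2 - 324*x + 324 = (x - 6)^2*(x - 3)^2

Eigenvalues and multiplicities (the geometric multiplicity of λ is n − rank(A − λI), which equals the number of Jordan blocks for λ):
  λ = 3: algebraic multiplicity = 2, geometric multiplicity = 2
  λ = 6: algebraic multiplicity = 2, geometric multiplicity = 1

Determining the block sizes for each eigenvalue:
  λ = 3: gm = am = 2, so every block has size 1 → block sizes [1, 1]
  λ = 6: one block (gm = 1), so the single block has size am = 2 → block sizes [2]

Assembling the blocks gives a Jordan form
J =
  [3, 0, 0, 0]
  [0, 3, 0, 0]
  [0, 0, 6, 1]
  [0, 0, 0, 6]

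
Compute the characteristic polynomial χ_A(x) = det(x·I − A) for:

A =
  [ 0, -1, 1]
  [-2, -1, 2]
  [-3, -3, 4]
x^3 - 3*x^2 + 3*x - 1

Expanding det(x·I − A) (e.g. by cofactor expansion or by noting that A is similar to its Jordan form J, which has the same characteristic polynomial as A) gives
  χ_A(x) = x^3 - 3*x^2 + 3*x - 1
which factors as (x - 1)^3. The eigenvalues (with algebraic multiplicities) are λ = 1 with multiplicity 3.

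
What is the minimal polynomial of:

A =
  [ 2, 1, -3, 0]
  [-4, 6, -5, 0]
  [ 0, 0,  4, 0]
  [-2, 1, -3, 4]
x^3 - 12*x^2 + 48*x - 64

The characteristic polynomial is χ_A(x) = (x - 4)^4, so the eigenvalues are known. The minimal polynomial is
  m_A(x) = Π_λ (x − λ)^{k_λ}
where k_λ is the size of the *largest* Jordan block for λ (equivalently, the smallest k with (A − λI)^k v = 0 for every generalised eigenvector v of λ).

  λ = 4: largest Jordan block has size 3, contributing (x − 4)^3

So m_A(x) = (x - 4)^3 = x^3 - 12*x^2 + 48*x - 64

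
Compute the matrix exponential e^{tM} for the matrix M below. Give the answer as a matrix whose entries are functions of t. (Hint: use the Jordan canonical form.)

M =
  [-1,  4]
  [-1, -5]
e^{tM} =
  [2*t*exp(-3*t) + exp(-3*t), 4*t*exp(-3*t)]
  [-t*exp(-3*t), -2*t*exp(-3*t) + exp(-3*t)]

Strategy: write M = P · J · P⁻¹ where J is a Jordan canonical form, so e^{tM} = P · e^{tJ} · P⁻¹, and e^{tJ} can be computed block-by-block.

M has Jordan form
J =
  [-3,  1]
  [ 0, -3]
(up to reordering of blocks).

Per-block formulas:
  For a 2×2 Jordan block J_2(-3): exp(t · J_2(-3)) = e^(-3t)·(I + t·N), where N is the 2×2 nilpotent shift.

After assembling e^{tJ} and conjugating by P, we get:

e^{tM} =
  [2*t*exp(-3*t) + exp(-3*t), 4*t*exp(-3*t)]
  [-t*exp(-3*t), -2*t*exp(-3*t) + exp(-3*t)]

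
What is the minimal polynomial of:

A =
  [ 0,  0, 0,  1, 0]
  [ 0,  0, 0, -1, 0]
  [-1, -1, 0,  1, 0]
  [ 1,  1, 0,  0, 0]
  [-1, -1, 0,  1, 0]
x^3

The characteristic polynomial is χ_A(x) = x^5, so the eigenvalues are known. The minimal polynomial is
  m_A(x) = Π_λ (x − λ)^{k_λ}
where k_λ is the size of the *largest* Jordan block for λ (equivalently, the smallest k with (A − λI)^k v = 0 for every generalised eigenvector v of λ).

  λ = 0: largest Jordan block has size 3, contributing (x − 0)^3

So m_A(x) = x^3 = x^3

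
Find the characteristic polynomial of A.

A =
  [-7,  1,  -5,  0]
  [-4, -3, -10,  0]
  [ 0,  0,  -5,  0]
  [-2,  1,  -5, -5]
x^4 + 20*x^3 + 150*x^2 + 500*x + 625

Expanding det(x·I − A) (e.g. by cofactor expansion or by noting that A is similar to its Jordan form J, which has the same characteristic polynomial as A) gives
  χ_A(x) = x^4 + 20*x^3 + 150*x^2 + 500*x + 625
which factors as (x + 5)^4. The eigenvalues (with algebraic multiplicities) are λ = -5 with multiplicity 4.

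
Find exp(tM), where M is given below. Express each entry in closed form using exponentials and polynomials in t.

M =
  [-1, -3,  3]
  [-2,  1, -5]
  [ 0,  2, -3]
e^{tM} =
  [3*t^2*exp(-t) + exp(-t), -3*t*exp(-t), 9*t^2*exp(-t)/2 + 3*t*exp(-t)]
  [-2*t^2*exp(-t) - 2*t*exp(-t), 2*t*exp(-t) + exp(-t), -3*t^2*exp(-t) - 5*t*exp(-t)]
  [-2*t^2*exp(-t), 2*t*exp(-t), -3*t^2*exp(-t) - 2*t*exp(-t) + exp(-t)]

Strategy: write M = P · J · P⁻¹ where J is a Jordan canonical form, so e^{tM} = P · e^{tJ} · P⁻¹, and e^{tJ} can be computed block-by-block.

M has Jordan form
J =
  [-1,  1,  0]
  [ 0, -1,  1]
  [ 0,  0, -1]
(up to reordering of blocks).

Per-block formulas:
  For a 3×3 Jordan block J_3(-1): exp(t · J_3(-1)) = e^(-1t)·(I + t·N + (t^2/2)·N^2), where N is the 3×3 nilpotent shift.

After assembling e^{tJ} and conjugating by P, we get:

e^{tM} =
  [3*t^2*exp(-t) + exp(-t), -3*t*exp(-t), 9*t^2*exp(-t)/2 + 3*t*exp(-t)]
  [-2*t^2*exp(-t) - 2*t*exp(-t), 2*t*exp(-t) + exp(-t), -3*t^2*exp(-t) - 5*t*exp(-t)]
  [-2*t^2*exp(-t), 2*t*exp(-t), -3*t^2*exp(-t) - 2*t*exp(-t) + exp(-t)]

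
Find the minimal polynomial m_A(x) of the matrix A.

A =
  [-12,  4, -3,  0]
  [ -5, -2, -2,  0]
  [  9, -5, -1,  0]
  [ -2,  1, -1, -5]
x^3 + 15*x^2 + 75*x + 125

The characteristic polynomial is χ_A(x) = (x + 5)^4, so the eigenvalues are known. The minimal polynomial is
  m_A(x) = Π_λ (x − λ)^{k_λ}
where k_λ is the size of the *largest* Jordan block for λ (equivalently, the smallest k with (A − λI)^k v = 0 for every generalised eigenvector v of λ).

  λ = -5: largest Jordan block has size 3, contributing (x + 5)^3

So m_A(x) = (x + 5)^3 = x^3 + 15*x^2 + 75*x + 125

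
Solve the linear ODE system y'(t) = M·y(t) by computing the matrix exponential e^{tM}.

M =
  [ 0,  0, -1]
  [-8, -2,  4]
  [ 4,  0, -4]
e^{tM} =
  [2*t*exp(-2*t) + exp(-2*t), 0, -t*exp(-2*t)]
  [-8*t*exp(-2*t), exp(-2*t), 4*t*exp(-2*t)]
  [4*t*exp(-2*t), 0, -2*t*exp(-2*t) + exp(-2*t)]

Strategy: write M = P · J · P⁻¹ where J is a Jordan canonical form, so e^{tM} = P · e^{tJ} · P⁻¹, and e^{tJ} can be computed block-by-block.

M has Jordan form
J =
  [-2,  1,  0]
  [ 0, -2,  0]
  [ 0,  0, -2]
(up to reordering of blocks).

Per-block formulas:
  For a 1×1 block at λ = -2: exp(t · [-2]) = [e^(-2t)].
  For a 2×2 Jordan block J_2(-2): exp(t · J_2(-2)) = e^(-2t)·(I + t·N), where N is the 2×2 nilpotent shift.

After assembling e^{tJ} and conjugating by P, we get:

e^{tM} =
  [2*t*exp(-2*t) + exp(-2*t), 0, -t*exp(-2*t)]
  [-8*t*exp(-2*t), exp(-2*t), 4*t*exp(-2*t)]
  [4*t*exp(-2*t), 0, -2*t*exp(-2*t) + exp(-2*t)]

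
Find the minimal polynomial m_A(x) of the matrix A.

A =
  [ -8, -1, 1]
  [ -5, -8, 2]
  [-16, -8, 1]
x^3 + 15*x^2 + 75*x + 125

The characteristic polynomial is χ_A(x) = (x + 5)^3, so the eigenvalues are known. The minimal polynomial is
  m_A(x) = Π_λ (x − λ)^{k_λ}
where k_λ is the size of the *largest* Jordan block for λ (equivalently, the smallest k with (A − λI)^k v = 0 for every generalised eigenvector v of λ).

  λ = -5: largest Jordan block has size 3, contributing (x + 5)^3

So m_A(x) = (x + 5)^3 = x^3 + 15*x^2 + 75*x + 125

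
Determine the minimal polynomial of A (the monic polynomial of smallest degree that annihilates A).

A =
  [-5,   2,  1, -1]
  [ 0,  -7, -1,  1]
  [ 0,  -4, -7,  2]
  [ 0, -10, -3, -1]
x^3 + 15*x^2 + 75*x + 125

The characteristic polynomial is χ_A(x) = (x + 5)^4, so the eigenvalues are known. The minimal polynomial is
  m_A(x) = Π_λ (x − λ)^{k_λ}
where k_λ is the size of the *largest* Jordan block for λ (equivalently, the smallest k with (A − λI)^k v = 0 for every generalised eigenvector v of λ).

  λ = -5: largest Jordan block has size 3, contributing (x + 5)^3

So m_A(x) = (x + 5)^3 = x^3 + 15*x^2 + 75*x + 125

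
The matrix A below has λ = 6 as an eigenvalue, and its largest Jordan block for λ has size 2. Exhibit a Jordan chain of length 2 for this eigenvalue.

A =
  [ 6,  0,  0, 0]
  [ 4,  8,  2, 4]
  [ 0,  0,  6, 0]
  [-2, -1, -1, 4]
A Jordan chain for λ = 6 of length 2:
v_1 = (0, 4, 0, -2)ᵀ
v_2 = (1, 0, 0, 0)ᵀ

Let N = A − (6)·I. We want v_2 with N^2 v_2 = 0 but N^1 v_2 ≠ 0; then v_{j-1} := N · v_j for j = 2, …, 2.

Pick v_2 = (1, 0, 0, 0)ᵀ.
Then v_1 = N · v_2 = (0, 4, 0, -2)ᵀ.

Sanity check: (A − (6)·I) v_1 = (0, 0, 0, 0)ᵀ = 0. ✓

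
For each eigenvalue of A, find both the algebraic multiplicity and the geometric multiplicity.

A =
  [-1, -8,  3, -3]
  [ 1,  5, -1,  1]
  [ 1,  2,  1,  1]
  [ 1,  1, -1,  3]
λ = 2: alg = 4, geom = 2

Step 1 — factor the characteristic polynomial to read off the algebraic multiplicities:
  χ_A(x) = (x - 2)^4

Step 2 — compute geometric multiplicities via the rank-nullity identity g(λ) = n − rank(A − λI):
  rank(A − (2)·I) = 2, so dim ker(A − (2)·I) = n − 2 = 2

Summary:
  λ = 2: algebraic multiplicity = 4, geometric multiplicity = 2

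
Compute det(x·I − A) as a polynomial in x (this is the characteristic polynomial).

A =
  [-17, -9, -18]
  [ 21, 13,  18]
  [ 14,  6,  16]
x^3 - 12*x^2 + 48*x - 64

Expanding det(x·I − A) (e.g. by cofactor expansion or by noting that A is similar to its Jordan form J, which has the same characteristic polynomial as A) gives
  χ_A(x) = x^3 - 12*x^2 + 48*x - 64
which factors as (x - 4)^3. The eigenvalues (with algebraic multiplicities) are λ = 4 with multiplicity 3.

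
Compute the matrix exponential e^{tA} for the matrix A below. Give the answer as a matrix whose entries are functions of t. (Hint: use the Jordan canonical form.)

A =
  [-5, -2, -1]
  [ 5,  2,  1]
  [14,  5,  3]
e^{tA} =
  [t^2/2 - 5*t + 1, t^2/2 - 2*t, -t]
  [-t^2/2 + 5*t, -t^2/2 + 2*t + 1, t]
  [-3*t^2/2 + 14*t, -3*t^2/2 + 5*t, 3*t + 1]

Strategy: write A = P · J · P⁻¹ where J is a Jordan canonical form, so e^{tA} = P · e^{tJ} · P⁻¹, and e^{tJ} can be computed block-by-block.

A has Jordan form
J =
  [0, 1, 0]
  [0, 0, 1]
  [0, 0, 0]
(up to reordering of blocks).

Per-block formulas:
  For a 3×3 Jordan block J_3(0): exp(t · J_3(0)) = e^(0t)·(I + t·N + (t^2/2)·N^2), where N is the 3×3 nilpotent shift.

After assembling e^{tJ} and conjugating by P, we get:

e^{tA} =
  [t^2/2 - 5*t + 1, t^2/2 - 2*t, -t]
  [-t^2/2 + 5*t, -t^2/2 + 2*t + 1, t]
  [-3*t^2/2 + 14*t, -3*t^2/2 + 5*t, 3*t + 1]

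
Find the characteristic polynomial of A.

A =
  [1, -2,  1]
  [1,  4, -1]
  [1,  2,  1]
x^3 - 6*x^2 + 12*x - 8

Expanding det(x·I − A) (e.g. by cofactor expansion or by noting that A is similar to its Jordan form J, which has the same characteristic polynomial as A) gives
  χ_A(x) = x^3 - 6*x^2 + 12*x - 8
which factors as (x - 2)^3. The eigenvalues (with algebraic multiplicities) are λ = 2 with multiplicity 3.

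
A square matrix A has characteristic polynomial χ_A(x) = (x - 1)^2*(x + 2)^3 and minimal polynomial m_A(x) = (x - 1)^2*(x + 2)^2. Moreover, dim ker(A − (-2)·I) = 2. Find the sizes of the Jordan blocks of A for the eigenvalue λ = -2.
Block sizes for λ = -2: [2, 1]

Step 1 — from the characteristic polynomial, algebraic multiplicity of λ = -2 is 3. From dim ker(A − (-2)·I) = 2, there are exactly 2 Jordan blocks for λ = -2.
Step 2 — from the minimal polynomial, the factor (x + 2)^2 tells us the largest block for λ = -2 has size 2.
Step 3 — with total size 3, 2 blocks, and largest block 2, the block sizes (in nonincreasing order) are [2, 1].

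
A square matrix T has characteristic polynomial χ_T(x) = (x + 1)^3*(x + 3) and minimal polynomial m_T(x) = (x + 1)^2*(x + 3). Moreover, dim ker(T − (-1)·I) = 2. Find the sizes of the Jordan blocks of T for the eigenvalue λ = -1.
Block sizes for λ = -1: [2, 1]

Step 1 — from the characteristic polynomial, algebraic multiplicity of λ = -1 is 3. From dim ker(T − (-1)·I) = 2, there are exactly 2 Jordan blocks for λ = -1.
Step 2 — from the minimal polynomial, the factor (x + 1)^2 tells us the largest block for λ = -1 has size 2.
Step 3 — with total size 3, 2 blocks, and largest block 2, the block sizes (in nonincreasing order) are [2, 1].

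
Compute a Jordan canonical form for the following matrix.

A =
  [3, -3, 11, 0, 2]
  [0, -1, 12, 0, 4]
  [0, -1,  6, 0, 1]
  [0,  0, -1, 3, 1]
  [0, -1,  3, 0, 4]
J_3(3) ⊕ J_2(3)

The characteristic polynomial is
  det(x·I − A) = x^5 - 15*x^4 + 90*x^3 - 270*x^2 + 405*x - 243 = (x - 3)^5

Eigenvalues and multiplicities (the geometric multiplicity of λ is n − rank(A − λI), which equals the number of Jordan blocks for λ):
  λ = 3: algebraic multiplicity = 5, geometric multiplicity = 2

Determining the block sizes for each eigenvalue:
  λ = 3: with am = 5 and gm = 2, the partition is not yet determined (e.g. several partitions of 5 into 2 parts exist). Let N = A − (3)·I. Computing rank(N^1) = 3, rank(N^2) = 1, rank(N^3) = 0; the number of blocks of size ≥ j is rank(N^{j−1}) − rank(N^j), giving [2, 2, 1]. So we have 1 block(s) of size 3, 1 block(s) of size 2 → block sizes [3, 2]

Assembling the blocks gives a Jordan form
J =
  [3, 1, 0, 0, 0]
  [0, 3, 1, 0, 0]
  [0, 0, 3, 0, 0]
  [0, 0, 0, 3, 1]
  [0, 0, 0, 0, 3]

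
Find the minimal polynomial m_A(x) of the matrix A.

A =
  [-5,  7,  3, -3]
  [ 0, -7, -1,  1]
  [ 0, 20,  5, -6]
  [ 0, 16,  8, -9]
x^4 + 16*x^3 + 90*x^2 + 200*x + 125

The characteristic polynomial is χ_A(x) = (x + 1)*(x + 5)^3, so the eigenvalues are known. The minimal polynomial is
  m_A(x) = Π_λ (x − λ)^{k_λ}
where k_λ is the size of the *largest* Jordan block for λ (equivalently, the smallest k with (A − λI)^k v = 0 for every generalised eigenvector v of λ).

  λ = -5: largest Jordan block has size 3, contributing (x + 5)^3
  λ = -1: largest Jordan block has size 1, contributing (x + 1)

So m_A(x) = (x + 1)*(x + 5)^3 = x^4 + 16*x^3 + 90*x^2 + 200*x + 125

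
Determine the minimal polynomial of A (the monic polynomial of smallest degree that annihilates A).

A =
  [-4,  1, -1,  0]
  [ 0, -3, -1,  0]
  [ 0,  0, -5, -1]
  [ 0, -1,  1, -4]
x^3 + 12*x^2 + 48*x + 64

The characteristic polynomial is χ_A(x) = (x + 4)^4, so the eigenvalues are known. The minimal polynomial is
  m_A(x) = Π_λ (x − λ)^{k_λ}
where k_λ is the size of the *largest* Jordan block for λ (equivalently, the smallest k with (A − λI)^k v = 0 for every generalised eigenvector v of λ).

  λ = -4: largest Jordan block has size 3, contributing (x + 4)^3

So m_A(x) = (x + 4)^3 = x^3 + 12*x^2 + 48*x + 64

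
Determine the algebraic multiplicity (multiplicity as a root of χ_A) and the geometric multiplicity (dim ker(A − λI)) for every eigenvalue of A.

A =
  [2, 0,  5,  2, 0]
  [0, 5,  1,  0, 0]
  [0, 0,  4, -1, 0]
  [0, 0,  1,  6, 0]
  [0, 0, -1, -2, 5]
λ = 2: alg = 1, geom = 1; λ = 5: alg = 4, geom = 2

Step 1 — factor the characteristic polynomial to read off the algebraic multiplicities:
  χ_A(x) = (x - 5)^4*(x - 2)

Step 2 — compute geometric multiplicities via the rank-nullity identity g(λ) = n − rank(A − λI):
  rank(A − (2)·I) = 4, so dim ker(A − (2)·I) = n − 4 = 1
  rank(A − (5)·I) = 3, so dim ker(A − (5)·I) = n − 3 = 2

Summary:
  λ = 2: algebraic multiplicity = 1, geometric multiplicity = 1
  λ = 5: algebraic multiplicity = 4, geometric multiplicity = 2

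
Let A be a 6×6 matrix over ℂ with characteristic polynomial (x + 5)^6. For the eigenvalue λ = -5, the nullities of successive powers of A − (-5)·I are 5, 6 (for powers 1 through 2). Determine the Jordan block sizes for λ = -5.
Block sizes for λ = -5: [2, 1, 1, 1, 1]

From the dimensions of kernels of powers, the number of Jordan blocks of size at least j is d_j − d_{j−1} where d_j = dim ker(N^j) (with d_0 = 0). Computing the differences gives [5, 1].
The number of blocks of size exactly k is (#blocks of size ≥ k) − (#blocks of size ≥ k + 1), so the partition is: 4 block(s) of size 1, 1 block(s) of size 2.
In nonincreasing order the block sizes are [2, 1, 1, 1, 1].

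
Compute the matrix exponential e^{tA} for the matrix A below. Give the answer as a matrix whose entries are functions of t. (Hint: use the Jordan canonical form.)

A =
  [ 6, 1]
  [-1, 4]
e^{tA} =
  [t*exp(5*t) + exp(5*t), t*exp(5*t)]
  [-t*exp(5*t), -t*exp(5*t) + exp(5*t)]

Strategy: write A = P · J · P⁻¹ where J is a Jordan canonical form, so e^{tA} = P · e^{tJ} · P⁻¹, and e^{tJ} can be computed block-by-block.

A has Jordan form
J =
  [5, 1]
  [0, 5]
(up to reordering of blocks).

Per-block formulas:
  For a 2×2 Jordan block J_2(5): exp(t · J_2(5)) = e^(5t)·(I + t·N), where N is the 2×2 nilpotent shift.

After assembling e^{tJ} and conjugating by P, we get:

e^{tA} =
  [t*exp(5*t) + exp(5*t), t*exp(5*t)]
  [-t*exp(5*t), -t*exp(5*t) + exp(5*t)]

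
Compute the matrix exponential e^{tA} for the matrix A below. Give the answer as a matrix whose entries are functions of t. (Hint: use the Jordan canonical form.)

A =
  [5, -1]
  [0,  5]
e^{tA} =
  [exp(5*t), -t*exp(5*t)]
  [0, exp(5*t)]

Strategy: write A = P · J · P⁻¹ where J is a Jordan canonical form, so e^{tA} = P · e^{tJ} · P⁻¹, and e^{tJ} can be computed block-by-block.

A has Jordan form
J =
  [5, 1]
  [0, 5]
(up to reordering of blocks).

Per-block formulas:
  For a 2×2 Jordan block J_2(5): exp(t · J_2(5)) = e^(5t)·(I + t·N), where N is the 2×2 nilpotent shift.

After assembling e^{tJ} and conjugating by P, we get:

e^{tA} =
  [exp(5*t), -t*exp(5*t)]
  [0, exp(5*t)]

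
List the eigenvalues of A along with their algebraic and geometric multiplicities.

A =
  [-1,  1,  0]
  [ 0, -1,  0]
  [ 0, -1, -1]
λ = -1: alg = 3, geom = 2

Step 1 — factor the characteristic polynomial to read off the algebraic multiplicities:
  χ_A(x) = (x + 1)^3

Step 2 — compute geometric multiplicities via the rank-nullity identity g(λ) = n − rank(A − λI):
  rank(A − (-1)·I) = 1, so dim ker(A − (-1)·I) = n − 1 = 2

Summary:
  λ = -1: algebraic multiplicity = 3, geometric multiplicity = 2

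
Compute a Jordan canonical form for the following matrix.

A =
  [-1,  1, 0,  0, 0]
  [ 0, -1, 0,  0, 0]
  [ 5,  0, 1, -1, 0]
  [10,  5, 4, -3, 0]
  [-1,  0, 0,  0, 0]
J_2(-1) ⊕ J_2(-1) ⊕ J_1(0)

The characteristic polynomial is
  det(x·I − A) = x^5 + 4*x^4 + 6*x^3 + 4*x^2 + x = x*(x + 1)^4

Eigenvalues and multiplicities (the geometric multiplicity of λ is n − rank(A − λI), which equals the number of Jordan blocks for λ):
  λ = -1: algebraic multiplicity = 4, geometric multiplicity = 2
  λ = 0: algebraic multiplicity = 1, geometric multiplicity = 1

Determining the block sizes for each eigenvalue:
  λ = -1: with am = 4 and gm = 2, the partition is not yet determined (e.g. several partitions of 4 into 2 parts exist). Let N = A − (-1)·I. Computing rank(N^1) = 3, rank(N^2) = 1; the number of blocks of size ≥ j is rank(N^{j−1}) − rank(N^j), giving [2, 2]. So we have 2 block(s) of size 2 → block sizes [2, 2]
  λ = 0: one block (gm = 1), so the single block has size am = 1 → block sizes [1]

Assembling the blocks gives a Jordan form
J =
  [-1,  1,  0,  0, 0]
  [ 0, -1,  0,  0, 0]
  [ 0,  0, -1,  1, 0]
  [ 0,  0,  0, -1, 0]
  [ 0,  0,  0,  0, 0]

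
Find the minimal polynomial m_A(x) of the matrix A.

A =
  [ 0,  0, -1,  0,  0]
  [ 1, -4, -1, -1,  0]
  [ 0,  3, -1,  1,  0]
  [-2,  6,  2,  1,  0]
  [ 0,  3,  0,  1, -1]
x^3 + 3*x^2 + 3*x + 1

The characteristic polynomial is χ_A(x) = (x + 1)^5, so the eigenvalues are known. The minimal polynomial is
  m_A(x) = Π_λ (x − λ)^{k_λ}
where k_λ is the size of the *largest* Jordan block for λ (equivalently, the smallest k with (A − λI)^k v = 0 for every generalised eigenvector v of λ).

  λ = -1: largest Jordan block has size 3, contributing (x + 1)^3

So m_A(x) = (x + 1)^3 = x^3 + 3*x^2 + 3*x + 1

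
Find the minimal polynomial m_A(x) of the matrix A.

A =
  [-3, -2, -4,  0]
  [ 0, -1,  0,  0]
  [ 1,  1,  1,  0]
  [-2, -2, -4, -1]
x^2 + 2*x + 1

The characteristic polynomial is χ_A(x) = (x + 1)^4, so the eigenvalues are known. The minimal polynomial is
  m_A(x) = Π_λ (x − λ)^{k_λ}
where k_λ is the size of the *largest* Jordan block for λ (equivalently, the smallest k with (A − λI)^k v = 0 for every generalised eigenvector v of λ).

  λ = -1: largest Jordan block has size 2, contributing (x + 1)^2

So m_A(x) = (x + 1)^2 = x^2 + 2*x + 1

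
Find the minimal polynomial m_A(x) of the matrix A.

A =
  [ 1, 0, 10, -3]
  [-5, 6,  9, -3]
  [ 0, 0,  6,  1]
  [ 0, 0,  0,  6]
x^4 - 19*x^3 + 126*x^2 - 324*x + 216

The characteristic polynomial is χ_A(x) = (x - 6)^3*(x - 1), so the eigenvalues are known. The minimal polynomial is
  m_A(x) = Π_λ (x − λ)^{k_λ}
where k_λ is the size of the *largest* Jordan block for λ (equivalently, the smallest k with (A − λI)^k v = 0 for every generalised eigenvector v of λ).

  λ = 1: largest Jordan block has size 1, contributing (x − 1)
  λ = 6: largest Jordan block has size 3, contributing (x − 6)^3

So m_A(x) = (x - 6)^3*(x - 1) = x^4 - 19*x^3 + 126*x^2 - 324*x + 216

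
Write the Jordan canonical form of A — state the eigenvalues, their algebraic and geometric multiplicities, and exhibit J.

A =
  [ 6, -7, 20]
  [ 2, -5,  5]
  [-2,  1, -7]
J_3(-2)

The characteristic polynomial is
  det(x·I − A) = x^3 + 6*x^2 + 12*x + 8 = (x + 2)^3

Eigenvalues and multiplicities (the geometric multiplicity of λ is n − rank(A − λI), which equals the number of Jordan blocks for λ):
  λ = -2: algebraic multiplicity = 3, geometric multiplicity = 1

Determining the block sizes for each eigenvalue:
  λ = -2: one block (gm = 1), so the single block has size am = 3 → block sizes [3]

Assembling the blocks gives a Jordan form
J =
  [-2,  1,  0]
  [ 0, -2,  1]
  [ 0,  0, -2]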